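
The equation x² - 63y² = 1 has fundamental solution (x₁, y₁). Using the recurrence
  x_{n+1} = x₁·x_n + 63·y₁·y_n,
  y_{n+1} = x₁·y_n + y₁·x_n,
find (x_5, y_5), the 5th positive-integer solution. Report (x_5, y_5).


Step 1: Find the fundamental solution (x₁, y₁) of x² - 63y² = 1.
  Expand √63 as a continued fraction. a₀ = ⌊√63⌋ = 7; iterate m_{k+1} = d_k·a_k − m_k, d_{k+1} = (63 − m_{k+1}²)/d_k, a_{k+1} = ⌊(a₀ + m_{k+1})/d_{k+1}⌋ (starting m₀ = 0, d₀ = 1), with convergents p_k = a_k·p_{k-1} + p_{k-2}, q_k = a_k·q_{k-1} + q_{k-2} (p₋₁ = 1, q₋₁ = 0):
  k = 0: a₀ = 7; p₀/q₀ = 7/1; p₀² − 63·q₀² = 49 − 63 = -14.
  k = 1: m = 7, d = 14, a = ⌊(7 + 7)/14⌋ = 1; p/q = (1·7 + 1)/(1·1 + 0) = 8/1; p² − 63·q² = 64 − 63 = 1.
  The first convergent with p² − 63·q² = 1 gives the fundamental solution (x₁, y₁) = (8, 1).
Step 2: Apply the recurrence (x_{n+1}, y_{n+1}) = (x₁x_n + 63y₁y_n, x₁y_n + y₁x_n) repeatedly.
  From (x_1, y_1) = (8, 1): x_2 = 8·8 + 63·1·1 = 127; y_2 = 8·1 + 1·8 = 16.
  From (x_2, y_2) = (127, 16): x_3 = 8·127 + 63·1·16 = 2024; y_3 = 8·16 + 1·127 = 255.
  From (x_3, y_3) = (2024, 255): x_4 = 8·2024 + 63·1·255 = 32257; y_4 = 8·255 + 1·2024 = 4064.
  From (x_4, y_4) = (32257, 4064): x_5 = 8·32257 + 63·1·4064 = 514088; y_5 = 8·4064 + 1·32257 = 64769.
Step 3: Verify x_5² - 63·y_5² = 264286471744 - 264286471743 = 1 (should be 1). ✓

(x_1, y_1) = (8, 1); (x_5, y_5) = (514088, 64769).


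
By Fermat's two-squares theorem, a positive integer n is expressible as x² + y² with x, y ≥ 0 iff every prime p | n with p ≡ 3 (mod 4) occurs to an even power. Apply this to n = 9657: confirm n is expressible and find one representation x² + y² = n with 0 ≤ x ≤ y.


Step 1: Factor n = 9657 = 3^2 · 29 · 37.
Step 2: Check the mod-4 condition on each prime factor: 3 ≡ 3 (mod 4), exponent 2 (must be even); 29 ≡ 1 (mod 4), exponent 1; 37 ≡ 1 (mod 4), exponent 1.
All primes ≡ 3 (mod 4) appear to even exponent (or don't appear), so by the two-squares theorem n IS expressible as a sum of two squares.
Step 3: Build a representation. Group n = k² · m with k = 3 and m = 29 · 37 = 1073 (a product of primes ≡ 1 (mod 4)); a representation of m scales to one of n via (k·x)² + (k·y)² = k²(x² + y²). Each prime p ≡ 1 (mod 4) is itself a sum of two squares; find a² by testing p − a² for a perfect square:
  29: 29 − 1² = 28, 29 − 2² = 25 = 5² ⇒ 29 = 2² + 5².
  37: 37 − 1² = 36 = 6² ⇒ 37 = 1² + 6².
  Combine using the Brahmagupta–Fibonacci identity (a² + b²)(c² + d²) = (ac − bd)² + (ad + bc)² = (ac + bd)² + (ad − bc)²:
  29 · 37 = 1073: from (2² + 5²)(1² + 6²), take (2·1 − 5·6, 2·6 + 5·1) = (2 − 30, 12 + 5) = (-28, 17); dropping signs (only squares matter) gives (28, 17); check 28² + 17² = 784 + 289 = 1073 ✓.
  Scale by k = 3: (3·28, 3·17) = (84, 51).
Step 4: Order so x ≤ y and verify: 51² + 84² = 2601 + 7056 = 9657 = n. ✓

n = 9657 = 51² + 84² (one valid representation with x ≤ y).


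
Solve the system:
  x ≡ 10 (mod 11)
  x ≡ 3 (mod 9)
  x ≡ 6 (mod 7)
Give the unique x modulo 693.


Moduli 11, 9, 7 are pairwise coprime; by CRT there is a unique solution modulo M = 11 · 9 · 7 = 693.
Solve pairwise, accumulating the modulus:
  Start with x ≡ 10 (mod 11).
  Combine with x ≡ 3 (mod 9): since gcd(11, 9) = 1, we get a unique residue mod 99.
    Write x = 10 + 11·t and substitute into x ≡ 3 (mod 9): 11·t ≡ 3 − 10 = -7 (mod 9).
    Reduce coefficients mod 9: 2·t ≡ 2 (mod 9).
    The inverse of 2 mod 9 is 5 (since 2·5 = 10 = 1·9 + 1), so t ≡ 5·2 = 10 ≡ 1 (mod 9).
    Then x = 10 + 11·1 = 21, valid modulo lcm(11, 9) = 99: x ≡ 21 (mod 99).
  Combine with x ≡ 6 (mod 7): since gcd(99, 7) = 1, we get a unique residue mod 693.
    Write x = 21 + 99·t and substitute into x ≡ 6 (mod 7): 99·t ≡ 6 − 21 = -15 (mod 7).
    Reduce coefficients mod 7: 1·t ≡ 6 (mod 7).
    So t ≡ 6 (mod 7).
    Then x = 21 + 99·6 = 615, valid modulo lcm(99, 7) = 693: x ≡ 615 (mod 693).
Verify: 615 mod 11 = 10 ✓, 615 mod 9 = 3 ✓, 615 mod 7 = 6 ✓.

x ≡ 615 (mod 693).


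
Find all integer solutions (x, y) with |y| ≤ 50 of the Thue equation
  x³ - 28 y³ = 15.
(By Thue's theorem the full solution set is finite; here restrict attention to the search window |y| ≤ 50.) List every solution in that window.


The equation is x³ - 28y³ = 15. For fixed y, x³ = 28·y³ + 15, so a solution requires the RHS to be a perfect cube.
Strategy: iterate y from -50 to 50, compute RHS = 28·y³ + 15, and check whether it is a (positive or negative) perfect cube.
Check small values of y:
  y = 0: RHS = 15 is not a perfect cube.
  y = 1: RHS = 43 is not a perfect cube.
  y = -1: RHS = -13 is not a perfect cube.
  y = 2: RHS = 239 is not a perfect cube.
  y = -2: RHS = -209 is not a perfect cube.
  y = 3: RHS = 771 is not a perfect cube.
  y = -3: RHS = -741 is not a perfect cube.
Continuing the search up to |y| = 50 finds no solutions either.
No (x, y) in the scanned range satisfies the equation.

No integer solutions with |y| ≤ 50.


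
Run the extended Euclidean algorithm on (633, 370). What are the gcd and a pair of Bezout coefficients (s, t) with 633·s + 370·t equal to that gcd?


Euclidean algorithm on (633, 370) — divide until remainder is 0:
  633 = 1 · 370 + 263
  370 = 1 · 263 + 107
  263 = 2 · 107 + 49
  107 = 2 · 49 + 9
  49 = 5 · 9 + 4
  9 = 2 · 4 + 1
  4 = 4 · 1 + 0
gcd(633, 370) = 1.
Track Bezout coefficients alongside the remainders: start with r₀ = 633 = a·1 + b·0 (s = 1, t = 0) and r₁ = 370 = a·0 + b·1 (s = 0, t = 1); each new remainder r_{k+1} = r_{k-1} − q_k·r_k inherits s_{k+1} = s_{k-1} − q_k·s_k, t_{k+1} = t_{k-1} − q_k·t_k, so r_k = a·s_k + b·t_k at every step:
  q = 1: r = 263, s = 1 − 1·0 = 1, t = 0 − 1·1 = -1  (check: 633·1 + 370·(-1) = 263)
  q = 1: r = 107, s = 0 − 1·1 = -1, t = 1 − 1·(-1) = 2  (check: 633·(-1) + 370·2 = 107)
  q = 2: r = 49, s = 1 − 2·(-1) = 3, t = -1 − 2·2 = -5  (check: 633·3 + 370·(-5) = 49)
  q = 2: r = 9, s = -1 − 2·3 = -7, t = 2 − 2·(-5) = 12  (check: 633·(-7) + 370·12 = 9)
  q = 5: r = 4, s = 3 − 5·(-7) = 38, t = -5 − 5·12 = -65  (check: 633·38 + 370·(-65) = 4)
  q = 2: r = 1, s = -7 − 2·38 = -83, t = 12 − 2·(-65) = 142  (check: 633·(-83) + 370·142 = 1)
The row with r = 1 (the gcd) gives the Bezout coefficients s = -83, t = 142.
Result: 633 · (-83) + 370 · (142) = 1.

gcd(633, 370) = 1; s = -83, t = 142 (check: 633·(-83) + 370·142 = 1).


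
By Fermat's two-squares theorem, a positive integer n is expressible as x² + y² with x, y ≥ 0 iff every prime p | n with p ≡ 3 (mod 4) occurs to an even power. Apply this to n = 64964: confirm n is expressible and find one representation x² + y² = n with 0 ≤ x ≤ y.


Step 1: Factor n = 64964 = 2^2 · 109 · 149.
Step 2: Check the mod-4 condition on each prime factor: 2 = 2 (special); 109 ≡ 1 (mod 4), exponent 1; 149 ≡ 1 (mod 4), exponent 1.
All primes ≡ 3 (mod 4) appear to even exponent (or don't appear), so by the two-squares theorem n IS expressible as a sum of two squares.
Step 3: Build a representation. Group n = k² · m with k = 2 and m = 109 · 149 = 16241 (a product of primes ≡ 1 (mod 4)); a representation of m scales to one of n via (k·x)² + (k·y)² = k²(x² + y²). Each prime p ≡ 1 (mod 4) is itself a sum of two squares; find a² by testing p − a² for a perfect square:
  109: 109 − 1² = 108, 109 − 2² = 105, 109 − 3² = 100 = 10² ⇒ 109 = 3² + 10².
  149: 149 − 1² = 148, 149 − 2² = 145, 149 − 3² = 140, 149 − 4² = 133, 149 − 5² = 124, 149 − 6² = 113, 149 − 7² = 100 = 10² ⇒ 149 = 7² + 10².
  Combine using the Brahmagupta–Fibonacci identity (a² + b²)(c² + d²) = (ac − bd)² + (ad + bc)² = (ac + bd)² + (ad − bc)²:
  109 · 149 = 16241: from (3² + 10²)(7² + 10²), take (3·7 − 10·10, 3·10 + 10·7) = (21 − 100, 30 + 70) = (-79, 100); dropping signs (only squares matter) gives (79, 100); check 79² + 100² = 6241 + 10000 = 16241 ✓.
  Scale by k = 2: (2·79, 2·100) = (158, 200).
Step 4: Order so x ≤ y and verify: 158² + 200² = 24964 + 40000 = 64964 = n. ✓

n = 64964 = 158² + 200² (one valid representation with x ≤ y).


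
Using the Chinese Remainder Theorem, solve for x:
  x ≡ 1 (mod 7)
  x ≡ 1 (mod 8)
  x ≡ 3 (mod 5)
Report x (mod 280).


Moduli 7, 8, 5 are pairwise coprime; by CRT there is a unique solution modulo M = 7 · 8 · 5 = 280.
Solve pairwise, accumulating the modulus:
  Start with x ≡ 1 (mod 7).
  Combine with x ≡ 1 (mod 8): since gcd(7, 8) = 1, we get a unique residue mod 56.
    Write x = 1 + 7·t and substitute into x ≡ 1 (mod 8): 7·t ≡ 1 − 1 = 0 (mod 8).
    The inverse of 7 mod 8 is 7 (since 7·7 = 49 = 6·8 + 1), so t ≡ 7·0 = 0 ≡ 0 (mod 8).
    Then x = 1 + 7·0 = 1, valid modulo lcm(7, 8) = 56: x ≡ 1 (mod 56).
  Combine with x ≡ 3 (mod 5): since gcd(56, 5) = 1, we get a unique residue mod 280.
    Write x = 1 + 56·t and substitute into x ≡ 3 (mod 5): 56·t ≡ 3 − 1 = 2 (mod 5).
    Reduce coefficients mod 5: 1·t ≡ 2 (mod 5).
    So t ≡ 2 (mod 5).
    Then x = 1 + 56·2 = 113, valid modulo lcm(56, 5) = 280: x ≡ 113 (mod 280).
Verify: 113 mod 7 = 1 ✓, 113 mod 8 = 1 ✓, 113 mod 5 = 3 ✓.

x ≡ 113 (mod 280).


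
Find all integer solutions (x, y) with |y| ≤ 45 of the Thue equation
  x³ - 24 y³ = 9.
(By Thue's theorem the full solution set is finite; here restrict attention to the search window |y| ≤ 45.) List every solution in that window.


The equation is x³ - 24y³ = 9. For fixed y, x³ = 24·y³ + 9, so a solution requires the RHS to be a perfect cube.
Strategy: iterate y from -45 to 45, compute RHS = 24·y³ + 9, and check whether it is a (positive or negative) perfect cube.
Check small values of y:
  y = 0: RHS = 9 is not a perfect cube.
  y = 1: RHS = 33 is not a perfect cube.
  y = -1: RHS = -15 is not a perfect cube.
  y = 2: RHS = 201 is not a perfect cube.
  y = -2: RHS = -183 is not a perfect cube.
  y = 3: RHS = 657 is not a perfect cube.
  y = -3: RHS = -639 is not a perfect cube.
Continuing the search up to |y| = 45 finds no solutions either.
No (x, y) in the scanned range satisfies the equation.

No integer solutions with |y| ≤ 45.


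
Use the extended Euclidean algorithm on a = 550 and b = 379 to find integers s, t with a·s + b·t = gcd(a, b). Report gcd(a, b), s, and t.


Euclidean algorithm on (550, 379) — divide until remainder is 0:
  550 = 1 · 379 + 171
  379 = 2 · 171 + 37
  171 = 4 · 37 + 23
  37 = 1 · 23 + 14
  23 = 1 · 14 + 9
  14 = 1 · 9 + 5
  9 = 1 · 5 + 4
  5 = 1 · 4 + 1
  4 = 4 · 1 + 0
gcd(550, 379) = 1.
Track Bezout coefficients alongside the remainders: start with r₀ = 550 = a·1 + b·0 (s = 1, t = 0) and r₁ = 379 = a·0 + b·1 (s = 0, t = 1); each new remainder r_{k+1} = r_{k-1} − q_k·r_k inherits s_{k+1} = s_{k-1} − q_k·s_k, t_{k+1} = t_{k-1} − q_k·t_k, so r_k = a·s_k + b·t_k at every step:
  q = 1: r = 171, s = 1 − 1·0 = 1, t = 0 − 1·1 = -1  (check: 550·1 + 379·(-1) = 171)
  q = 2: r = 37, s = 0 − 2·1 = -2, t = 1 − 2·(-1) = 3  (check: 550·(-2) + 379·3 = 37)
  q = 4: r = 23, s = 1 − 4·(-2) = 9, t = -1 − 4·3 = -13  (check: 550·9 + 379·(-13) = 23)
  q = 1: r = 14, s = -2 − 1·9 = -11, t = 3 − 1·(-13) = 16  (check: 550·(-11) + 379·16 = 14)
  q = 1: r = 9, s = 9 − 1·(-11) = 20, t = -13 − 1·16 = -29  (check: 550·20 + 379·(-29) = 9)
  q = 1: r = 5, s = -11 − 1·20 = -31, t = 16 − 1·(-29) = 45  (check: 550·(-31) + 379·45 = 5)
  q = 1: r = 4, s = 20 − 1·(-31) = 51, t = -29 − 1·45 = -74  (check: 550·51 + 379·(-74) = 4)
  q = 1: r = 1, s = -31 − 1·51 = -82, t = 45 − 1·(-74) = 119  (check: 550·(-82) + 379·119 = 1)
The row with r = 1 (the gcd) gives the Bezout coefficients s = -82, t = 119.
Result: 550 · (-82) + 379 · (119) = 1.

gcd(550, 379) = 1; s = -82, t = 119 (check: 550·(-82) + 379·119 = 1).


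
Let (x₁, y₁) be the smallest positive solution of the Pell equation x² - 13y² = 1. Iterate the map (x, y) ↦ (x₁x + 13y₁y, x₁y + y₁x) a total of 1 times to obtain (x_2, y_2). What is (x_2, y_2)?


Step 1: Find the fundamental solution (x₁, y₁) of x² - 13y² = 1.
  Expand √13 as a continued fraction. a₀ = ⌊√13⌋ = 3; iterate m_{k+1} = d_k·a_k − m_k, d_{k+1} = (13 − m_{k+1}²)/d_k, a_{k+1} = ⌊(a₀ + m_{k+1})/d_{k+1}⌋ (starting m₀ = 0, d₀ = 1), with convergents p_k = a_k·p_{k-1} + p_{k-2}, q_k = a_k·q_{k-1} + q_{k-2} (p₋₁ = 1, q₋₁ = 0):
  k = 0: a₀ = 3; p₀/q₀ = 3/1; p₀² − 13·q₀² = 9 − 13 = -4.
  k = 1: m = 3, d = 4, a = ⌊(3 + 3)/4⌋ = 1; p/q = (1·3 + 1)/(1·1 + 0) = 4/1; p² − 13·q² = 16 − 13 = 3.
  k = 2: m = 1, d = 3, a = ⌊(3 + 1)/3⌋ = 1; p/q = (1·4 + 3)/(1·1 + 1) = 7/2; p² − 13·q² = 49 − 52 = -3.
  k = 3: m = 2, d = 3, a = ⌊(3 + 2)/3⌋ = 1; p/q = (1·7 + 4)/(1·2 + 1) = 11/3; p² − 13·q² = 121 − 117 = 4.
  k = 4: m = 1, d = 4, a = ⌊(3 + 1)/4⌋ = 1; p/q = (1·11 + 7)/(1·3 + 2) = 18/5; p² − 13·q² = 324 − 325 = -1.
  k = 5: m = 3, d = 1, a = ⌊(3 + 3)/1⌋ = 6; p/q = (6·18 + 11)/(6·5 + 3) = 119/33; p² − 13·q² = 14161 − 14157 = 4.
  k = 6: m = 3, d = 4, a = ⌊(3 + 3)/4⌋ = 1; p/q = (1·119 + 18)/(1·33 + 5) = 137/38; p² − 13·q² = 18769 − 18772 = -3.
  k = 7: m = 1, d = 3, a = ⌊(3 + 1)/3⌋ = 1; p/q = (1·137 + 119)/(1·38 + 33) = 256/71; p² − 13·q² = 65536 − 65533 = 3.
  k = 8: m = 2, d = 3, a = ⌊(3 + 2)/3⌋ = 1; p/q = (1·256 + 137)/(1·71 + 38) = 393/109; p² − 13·q² = 154449 − 154453 = -4.
  k = 9: m = 1, d = 4, a = ⌊(3 + 1)/4⌋ = 1; p/q = (1·393 + 256)/(1·109 + 71) = 649/180; p² − 13·q² = 421201 − 421200 = 1.
  The first convergent with p² − 13·q² = 1 gives the fundamental solution (x₁, y₁) = (649, 180).
Step 2: Apply the recurrence (x_{n+1}, y_{n+1}) = (x₁x_n + 13y₁y_n, x₁y_n + y₁x_n) repeatedly.
  From (x_1, y_1) = (649, 180): x_2 = 649·649 + 13·180·180 = 842401; y_2 = 649·180 + 180·649 = 233640.
Step 3: Verify x_2² - 13·y_2² = 709639444801 - 709639444800 = 1 (should be 1). ✓

(x_1, y_1) = (649, 180); (x_2, y_2) = (842401, 233640).


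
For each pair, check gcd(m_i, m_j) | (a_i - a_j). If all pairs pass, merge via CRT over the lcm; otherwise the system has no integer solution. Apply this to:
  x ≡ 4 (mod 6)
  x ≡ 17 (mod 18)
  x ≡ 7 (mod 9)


Moduli 6, 18, 9 are not pairwise coprime, so CRT works modulo lcm(m_i) when all pairwise compatibility conditions hold.
Pairwise compatibility: gcd(m_i, m_j) must divide a_i - a_j for every pair.
Merge one congruence at a time:
  Start: x ≡ 4 (mod 6).
  Combine with x ≡ 17 (mod 18): gcd(6, 18) = 6, and 17 - 4 = 13 is NOT divisible by 6.
    ⇒ system is inconsistent (no integer solution).

No solution (the system is inconsistent).


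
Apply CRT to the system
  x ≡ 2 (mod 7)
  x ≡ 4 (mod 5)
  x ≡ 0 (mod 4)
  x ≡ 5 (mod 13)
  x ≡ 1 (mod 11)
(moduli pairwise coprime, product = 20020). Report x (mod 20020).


Product of moduli M = 7 · 5 · 4 · 13 · 11 = 20020.
Merge one congruence at a time:
  Start: x ≡ 2 (mod 7).
  Combine with x ≡ 4 (mod 5); new modulus lcm = 35.
    Write x = 2 + 7·t and substitute into x ≡ 4 (mod 5): 7·t ≡ 4 − 2 = 2 (mod 5).
    Reduce coefficients mod 5: 2·t ≡ 2 (mod 5).
    The inverse of 2 mod 5 is 3 (since 2·3 = 6 = 1·5 + 1), so t ≡ 3·2 = 6 ≡ 1 (mod 5).
    Then x = 2 + 7·1 = 9, valid modulo lcm(7, 5) = 35: x ≡ 9 (mod 35).
  Combine with x ≡ 0 (mod 4); new modulus lcm = 140.
    Write x = 9 + 35·t and substitute into x ≡ 0 (mod 4): 35·t ≡ 0 − 9 = -9 (mod 4).
    Reduce coefficients mod 4: 3·t ≡ 3 (mod 4).
    The inverse of 3 mod 4 is 3 (since 3·3 = 9 = 2·4 + 1), so t ≡ 3·3 = 9 ≡ 1 (mod 4).
    Then x = 9 + 35·1 = 44, valid modulo lcm(35, 4) = 140: x ≡ 44 (mod 140).
  Combine with x ≡ 5 (mod 13); new modulus lcm = 1820.
    Write x = 44 + 140·t and substitute into x ≡ 5 (mod 13): 140·t ≡ 5 − 44 = -39 (mod 13).
    Reduce coefficients mod 13: 10·t ≡ 0 (mod 13).
    The inverse of 10 mod 13 is 4 (since 10·4 = 40 = 3·13 + 1), so t ≡ 4·0 = 0 ≡ 0 (mod 13).
    Then x = 44 + 140·0 = 44, valid modulo lcm(140, 13) = 1820: x ≡ 44 (mod 1820).
  Combine with x ≡ 1 (mod 11); new modulus lcm = 20020.
    Write x = 44 + 1820·t and substitute into x ≡ 1 (mod 11): 1820·t ≡ 1 − 44 = -43 (mod 11).
    Reduce coefficients mod 11: 5·t ≡ 1 (mod 11).
    The inverse of 5 mod 11 is 9 (since 5·9 = 45 = 4·11 + 1), so t ≡ 9·1 = 9 ≡ 9 (mod 11).
    Then x = 44 + 1820·9 = 16424, valid modulo lcm(1820, 11) = 20020: x ≡ 16424 (mod 20020).
Verify against each original: 16424 mod 7 = 2, 16424 mod 5 = 4, 16424 mod 4 = 0, 16424 mod 13 = 5, 16424 mod 11 = 1.

x ≡ 16424 (mod 20020).


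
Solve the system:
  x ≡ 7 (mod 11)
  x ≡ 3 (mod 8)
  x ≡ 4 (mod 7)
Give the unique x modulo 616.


Moduli 11, 8, 7 are pairwise coprime; by CRT there is a unique solution modulo M = 11 · 8 · 7 = 616.
Solve pairwise, accumulating the modulus:
  Start with x ≡ 7 (mod 11).
  Combine with x ≡ 3 (mod 8): since gcd(11, 8) = 1, we get a unique residue mod 88.
    Write x = 7 + 11·t and substitute into x ≡ 3 (mod 8): 11·t ≡ 3 − 7 = -4 (mod 8).
    Reduce coefficients mod 8: 3·t ≡ 4 (mod 8).
    The inverse of 3 mod 8 is 3 (since 3·3 = 9 = 1·8 + 1), so t ≡ 3·4 = 12 ≡ 4 (mod 8).
    Then x = 7 + 11·4 = 51, valid modulo lcm(11, 8) = 88: x ≡ 51 (mod 88).
  Combine with x ≡ 4 (mod 7): since gcd(88, 7) = 1, we get a unique residue mod 616.
    Write x = 51 + 88·t and substitute into x ≡ 4 (mod 7): 88·t ≡ 4 − 51 = -47 (mod 7).
    Reduce coefficients mod 7: 4·t ≡ 2 (mod 7).
    The inverse of 4 mod 7 is 2 (since 4·2 = 8 = 1·7 + 1), so t ≡ 2·2 = 4 ≡ 4 (mod 7).
    Then x = 51 + 88·4 = 403, valid modulo lcm(88, 7) = 616: x ≡ 403 (mod 616).
Verify: 403 mod 11 = 7 ✓, 403 mod 8 = 3 ✓, 403 mod 7 = 4 ✓.

x ≡ 403 (mod 616).


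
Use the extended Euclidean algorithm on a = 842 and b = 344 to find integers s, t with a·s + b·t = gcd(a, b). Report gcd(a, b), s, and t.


Euclidean algorithm on (842, 344) — divide until remainder is 0:
  842 = 2 · 344 + 154
  344 = 2 · 154 + 36
  154 = 4 · 36 + 10
  36 = 3 · 10 + 6
  10 = 1 · 6 + 4
  6 = 1 · 4 + 2
  4 = 2 · 2 + 0
gcd(842, 344) = 2.
Track Bezout coefficients alongside the remainders: start with r₀ = 842 = a·1 + b·0 (s = 1, t = 0) and r₁ = 344 = a·0 + b·1 (s = 0, t = 1); each new remainder r_{k+1} = r_{k-1} − q_k·r_k inherits s_{k+1} = s_{k-1} − q_k·s_k, t_{k+1} = t_{k-1} − q_k·t_k, so r_k = a·s_k + b·t_k at every step:
  q = 2: r = 154, s = 1 − 2·0 = 1, t = 0 − 2·1 = -2  (check: 842·1 + 344·(-2) = 154)
  q = 2: r = 36, s = 0 − 2·1 = -2, t = 1 − 2·(-2) = 5  (check: 842·(-2) + 344·5 = 36)
  q = 4: r = 10, s = 1 − 4·(-2) = 9, t = -2 − 4·5 = -22  (check: 842·9 + 344·(-22) = 10)
  q = 3: r = 6, s = -2 − 3·9 = -29, t = 5 − 3·(-22) = 71  (check: 842·(-29) + 344·71 = 6)
  q = 1: r = 4, s = 9 − 1·(-29) = 38, t = -22 − 1·71 = -93  (check: 842·38 + 344·(-93) = 4)
  q = 1: r = 2, s = -29 − 1·38 = -67, t = 71 − 1·(-93) = 164  (check: 842·(-67) + 344·164 = 2)
The row with r = 2 (the gcd) gives the Bezout coefficients s = -67, t = 164.
Result: 842 · (-67) + 344 · (164) = 2.

gcd(842, 344) = 2; s = -67, t = 164 (check: 842·(-67) + 344·164 = 2).


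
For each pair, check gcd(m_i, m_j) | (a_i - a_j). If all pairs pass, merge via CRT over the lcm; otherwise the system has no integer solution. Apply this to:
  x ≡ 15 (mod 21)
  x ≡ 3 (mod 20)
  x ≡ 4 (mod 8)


Moduli 21, 20, 8 are not pairwise coprime, so CRT works modulo lcm(m_i) when all pairwise compatibility conditions hold.
Pairwise compatibility: gcd(m_i, m_j) must divide a_i - a_j for every pair.
Merge one congruence at a time:
  Start: x ≡ 15 (mod 21).
  Combine with x ≡ 3 (mod 20): gcd(21, 20) = 1; 3 - 15 = -12, which IS divisible by 1, so compatible.
    Write x = 15 + 21·t and substitute into x ≡ 3 (mod 20): 21·t ≡ 3 − 15 = -12 (mod 20).
    Reduce coefficients mod 20: 1·t ≡ 8 (mod 20).
    So t ≡ 8 (mod 20).
    Then x = 15 + 21·8 = 183, valid modulo lcm(21, 20) = 420: x ≡ 183 (mod 420).
  Combine with x ≡ 4 (mod 8): gcd(420, 8) = 4, and 4 - 183 = -179 is NOT divisible by 4.
    ⇒ system is inconsistent (no integer solution).

No solution (the system is inconsistent).


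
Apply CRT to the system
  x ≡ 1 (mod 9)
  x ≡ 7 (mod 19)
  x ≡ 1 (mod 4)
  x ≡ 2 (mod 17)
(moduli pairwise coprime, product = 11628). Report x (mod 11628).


Product of moduli M = 9 · 19 · 4 · 17 = 11628.
Merge one congruence at a time:
  Start: x ≡ 1 (mod 9).
  Combine with x ≡ 7 (mod 19); new modulus lcm = 171.
    Write x = 1 + 9·t and substitute into x ≡ 7 (mod 19): 9·t ≡ 7 − 1 = 6 (mod 19).
    The inverse of 9 mod 19 is 17 (since 9·17 = 153 = 8·19 + 1), so t ≡ 17·6 = 102 ≡ 7 (mod 19).
    Then x = 1 + 9·7 = 64, valid modulo lcm(9, 19) = 171: x ≡ 64 (mod 171).
  Combine with x ≡ 1 (mod 4); new modulus lcm = 684.
    Write x = 64 + 171·t and substitute into x ≡ 1 (mod 4): 171·t ≡ 1 − 64 = -63 (mod 4).
    Reduce coefficients mod 4: 3·t ≡ 1 (mod 4).
    The inverse of 3 mod 4 is 3 (since 3·3 = 9 = 2·4 + 1), so t ≡ 3·1 = 3 ≡ 3 (mod 4).
    Then x = 64 + 171·3 = 577, valid modulo lcm(171, 4) = 684: x ≡ 577 (mod 684).
  Combine with x ≡ 2 (mod 17); new modulus lcm = 11628.
    Write x = 577 + 684·t and substitute into x ≡ 2 (mod 17): 684·t ≡ 2 − 577 = -575 (mod 17).
    Reduce coefficients mod 17: 4·t ≡ 3 (mod 17).
    The inverse of 4 mod 17 is 13 (since 4·13 = 52 = 3·17 + 1), so t ≡ 13·3 = 39 ≡ 5 (mod 17).
    Then x = 577 + 684·5 = 3997, valid modulo lcm(684, 17) = 11628: x ≡ 3997 (mod 11628).
Verify against each original: 3997 mod 9 = 1, 3997 mod 19 = 7, 3997 mod 4 = 1, 3997 mod 17 = 2.

x ≡ 3997 (mod 11628).


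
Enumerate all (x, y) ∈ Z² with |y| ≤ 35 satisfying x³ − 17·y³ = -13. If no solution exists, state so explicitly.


The equation is x³ - 17y³ = -13. For fixed y, x³ = 17·y³ − 13, so a solution requires the RHS to be a perfect cube.
Strategy: iterate y from -35 to 35, compute RHS = 17·y³ − 13, and check whether it is a (positive or negative) perfect cube.
Check small values of y:
  y = 0: RHS = -13 is not a perfect cube.
  y = 1: RHS = 4 is not a perfect cube.
  y = -1: RHS = -30 is not a perfect cube.
  y = 2: RHS = 123 is not a perfect cube.
  y = -2: RHS = -149 is not a perfect cube.
  y = 3: RHS = 446 is not a perfect cube.
  y = -3: RHS = -472 is not a perfect cube.
Continuing the search up to |y| = 35 finds no solutions either.
No (x, y) in the scanned range satisfies the equation.

No integer solutions with |y| ≤ 35.


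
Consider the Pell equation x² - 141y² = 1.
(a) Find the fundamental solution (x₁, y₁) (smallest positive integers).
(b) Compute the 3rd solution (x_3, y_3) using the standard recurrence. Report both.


Step 1: Find the fundamental solution (x₁, y₁) of x² - 141y² = 1.
  Expand √141 as a continued fraction. a₀ = ⌊√141⌋ = 11; iterate m_{k+1} = d_k·a_k − m_k, d_{k+1} = (141 − m_{k+1}²)/d_k, a_{k+1} = ⌊(a₀ + m_{k+1})/d_{k+1}⌋ (starting m₀ = 0, d₀ = 1), with convergents p_k = a_k·p_{k-1} + p_{k-2}, q_k = a_k·q_{k-1} + q_{k-2} (p₋₁ = 1, q₋₁ = 0):
  k = 0: a₀ = 11; p₀/q₀ = 11/1; p₀² − 141·q₀² = 121 − 141 = -20.
  k = 1: m = 11, d = 20, a = ⌊(11 + 11)/20⌋ = 1; p/q = (1·11 + 1)/(1·1 + 0) = 12/1; p² − 141·q² = 144 − 141 = 3.
  k = 2: m = 9, d = 3, a = ⌊(11 + 9)/3⌋ = 6; p/q = (6·12 + 11)/(6·1 + 1) = 83/7; p² − 141·q² = 6889 − 6909 = -20.
  k = 3: m = 9, d = 20, a = ⌊(11 + 9)/20⌋ = 1; p/q = (1·83 + 12)/(1·7 + 1) = 95/8; p² − 141·q² = 9025 − 9024 = 1.
  The first convergent with p² − 141·q² = 1 gives the fundamental solution (x₁, y₁) = (95, 8).
Step 2: Apply the recurrence (x_{n+1}, y_{n+1}) = (x₁x_n + 141y₁y_n, x₁y_n + y₁x_n) repeatedly.
  From (x_1, y_1) = (95, 8): x_2 = 95·95 + 141·8·8 = 18049; y_2 = 95·8 + 8·95 = 1520.
  From (x_2, y_2) = (18049, 1520): x_3 = 95·18049 + 141·8·1520 = 3429215; y_3 = 95·1520 + 8·18049 = 288792.
Step 3: Verify x_3² - 141·y_3² = 11759515516225 - 11759515516224 = 1 (should be 1). ✓

(x_1, y_1) = (95, 8); (x_3, y_3) = (3429215, 288792).


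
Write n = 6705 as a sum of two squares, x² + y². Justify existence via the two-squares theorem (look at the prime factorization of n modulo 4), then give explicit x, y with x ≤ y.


Step 1: Factor n = 6705 = 3^2 · 5 · 149.
Step 2: Check the mod-4 condition on each prime factor: 3 ≡ 3 (mod 4), exponent 2 (must be even); 5 ≡ 1 (mod 4), exponent 1; 149 ≡ 1 (mod 4), exponent 1.
All primes ≡ 3 (mod 4) appear to even exponent (or don't appear), so by the two-squares theorem n IS expressible as a sum of two squares.
Step 3: Build a representation. Group n = k² · m with k = 3 and m = 5 · 149 = 745 (a product of primes ≡ 1 (mod 4)); a representation of m scales to one of n via (k·x)² + (k·y)² = k²(x² + y²). Each prime p ≡ 1 (mod 4) is itself a sum of two squares; find a² by testing p − a² for a perfect square:
  5: 5 − 1² = 4 = 2² ⇒ 5 = 1² + 2².
  149: 149 − 1² = 148, 149 − 2² = 145, 149 − 3² = 140, 149 − 4² = 133, 149 − 5² = 124, 149 − 6² = 113, 149 − 7² = 100 = 10² ⇒ 149 = 7² + 10².
  Combine using the Brahmagupta–Fibonacci identity (a² + b²)(c² + d²) = (ac − bd)² + (ad + bc)² = (ac + bd)² + (ad − bc)²:
  5 · 149 = 745: from (1² + 2²)(7² + 10²), take (1·7 − 2·10, 1·10 + 2·7) = (7 − 20, 10 + 14) = (-13, 24); dropping signs (only squares matter) gives (13, 24); check 13² + 24² = 169 + 576 = 745 ✓.
  Scale by k = 3: (3·13, 3·24) = (39, 72).
Step 4: Order so x ≤ y and verify: 39² + 72² = 1521 + 5184 = 6705 = n. ✓

n = 6705 = 39² + 72² (one valid representation with x ≤ y).


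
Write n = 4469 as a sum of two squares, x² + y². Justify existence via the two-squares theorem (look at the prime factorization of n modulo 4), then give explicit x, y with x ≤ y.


Step 1: Factor n = 4469 = 41 · 109.
Step 2: Check the mod-4 condition on each prime factor: 41 ≡ 1 (mod 4), exponent 1; 109 ≡ 1 (mod 4), exponent 1.
All primes ≡ 3 (mod 4) appear to even exponent (or don't appear), so by the two-squares theorem n IS expressible as a sum of two squares.
Step 3: Build a representation. Here n = 41 · 109 is a product of primes ≡ 1 (mod 4). Each prime p ≡ 1 (mod 4) is itself a sum of two squares; find a² by testing p − a² for a perfect square:
  41: 41 − 1² = 40, 41 − 2² = 37, 41 − 3² = 32, 41 − 4² = 25 = 5² ⇒ 41 = 4² + 5².
  109: 109 − 1² = 108, 109 − 2² = 105, 109 − 3² = 100 = 10² ⇒ 109 = 3² + 10².
  Combine using the Brahmagupta–Fibonacci identity (a² + b²)(c² + d²) = (ac − bd)² + (ad + bc)² = (ac + bd)² + (ad − bc)²:
  41 · 109 = 4469: from (4² + 5²)(3² + 10²), take (4·3 − 5·10, 4·10 + 5·3) = (12 − 50, 40 + 15) = (-38, 55); dropping signs (only squares matter) gives (38, 55); check 38² + 55² = 1444 + 3025 = 4469 ✓.
Step 4: Order so x ≤ y and verify: 38² + 55² = 1444 + 3025 = 4469 = n. ✓

n = 4469 = 38² + 55² (one valid representation with x ≤ y).


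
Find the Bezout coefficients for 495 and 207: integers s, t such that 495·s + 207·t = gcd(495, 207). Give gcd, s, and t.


Euclidean algorithm on (495, 207) — divide until remainder is 0:
  495 = 2 · 207 + 81
  207 = 2 · 81 + 45
  81 = 1 · 45 + 36
  45 = 1 · 36 + 9
  36 = 4 · 9 + 0
gcd(495, 207) = 9.
Track Bezout coefficients alongside the remainders: start with r₀ = 495 = a·1 + b·0 (s = 1, t = 0) and r₁ = 207 = a·0 + b·1 (s = 0, t = 1); each new remainder r_{k+1} = r_{k-1} − q_k·r_k inherits s_{k+1} = s_{k-1} − q_k·s_k, t_{k+1} = t_{k-1} − q_k·t_k, so r_k = a·s_k + b·t_k at every step:
  q = 2: r = 81, s = 1 − 2·0 = 1, t = 0 − 2·1 = -2  (check: 495·1 + 207·(-2) = 81)
  q = 2: r = 45, s = 0 − 2·1 = -2, t = 1 − 2·(-2) = 5  (check: 495·(-2) + 207·5 = 45)
  q = 1: r = 36, s = 1 − 1·(-2) = 3, t = -2 − 1·5 = -7  (check: 495·3 + 207·(-7) = 36)
  q = 1: r = 9, s = -2 − 1·3 = -5, t = 5 − 1·(-7) = 12  (check: 495·(-5) + 207·12 = 9)
The row with r = 9 (the gcd) gives the Bezout coefficients s = -5, t = 12.
Result: 495 · (-5) + 207 · (12) = 9.

gcd(495, 207) = 9; s = -5, t = 12 (check: 495·(-5) + 207·12 = 9).


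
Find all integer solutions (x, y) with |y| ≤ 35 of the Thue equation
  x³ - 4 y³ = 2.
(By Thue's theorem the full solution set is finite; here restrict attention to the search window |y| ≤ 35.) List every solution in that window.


The equation is x³ - 4y³ = 2. For fixed y, x³ = 4·y³ + 2, so a solution requires the RHS to be a perfect cube.
Strategy: iterate y from -35 to 35, compute RHS = 4·y³ + 2, and check whether it is a (positive or negative) perfect cube.
Check small values of y:
  y = 0: RHS = 2 is not a perfect cube.
  y = 1: RHS = 6 is not a perfect cube.
  y = -1: RHS = -2 is not a perfect cube.
  y = 2: RHS = 34 is not a perfect cube.
  y = -2: RHS = -30 is not a perfect cube.
  y = 3: RHS = 110 is not a perfect cube.
  y = -3: RHS = -106 is not a perfect cube.
Continuing the search up to |y| = 35 finds no solutions either.
No (x, y) in the scanned range satisfies the equation.

No integer solutions with |y| ≤ 35.


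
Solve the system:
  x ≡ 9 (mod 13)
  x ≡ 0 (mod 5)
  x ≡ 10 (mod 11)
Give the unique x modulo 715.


Moduli 13, 5, 11 are pairwise coprime; by CRT there is a unique solution modulo M = 13 · 5 · 11 = 715.
Solve pairwise, accumulating the modulus:
  Start with x ≡ 9 (mod 13).
  Combine with x ≡ 0 (mod 5): since gcd(13, 5) = 1, we get a unique residue mod 65.
    Write x = 9 + 13·t and substitute into x ≡ 0 (mod 5): 13·t ≡ 0 − 9 = -9 (mod 5).
    Reduce coefficients mod 5: 3·t ≡ 1 (mod 5).
    The inverse of 3 mod 5 is 2 (since 3·2 = 6 = 1·5 + 1), so t ≡ 2·1 = 2 ≡ 2 (mod 5).
    Then x = 9 + 13·2 = 35, valid modulo lcm(13, 5) = 65: x ≡ 35 (mod 65).
  Combine with x ≡ 10 (mod 11): since gcd(65, 11) = 1, we get a unique residue mod 715.
    Write x = 35 + 65·t and substitute into x ≡ 10 (mod 11): 65·t ≡ 10 − 35 = -25 (mod 11).
    Reduce coefficients mod 11: 10·t ≡ 8 (mod 11).
    The inverse of 10 mod 11 is 10 (since 10·10 = 100 = 9·11 + 1), so t ≡ 10·8 = 80 ≡ 3 (mod 11).
    Then x = 35 + 65·3 = 230, valid modulo lcm(65, 11) = 715: x ≡ 230 (mod 715).
Verify: 230 mod 13 = 9 ✓, 230 mod 5 = 0 ✓, 230 mod 11 = 10 ✓.

x ≡ 230 (mod 715).


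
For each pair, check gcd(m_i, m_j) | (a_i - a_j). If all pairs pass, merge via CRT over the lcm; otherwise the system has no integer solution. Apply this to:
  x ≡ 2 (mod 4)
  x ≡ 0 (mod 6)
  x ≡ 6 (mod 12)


Moduli 4, 6, 12 are not pairwise coprime, so CRT works modulo lcm(m_i) when all pairwise compatibility conditions hold.
Pairwise compatibility: gcd(m_i, m_j) must divide a_i - a_j for every pair.
Merge one congruence at a time:
  Start: x ≡ 2 (mod 4).
  Combine with x ≡ 0 (mod 6): gcd(4, 6) = 2; 0 - 2 = -2, which IS divisible by 2, so compatible.
    Write x = 2 + 4·t and substitute into x ≡ 0 (mod 6): 4·t ≡ 0 − 2 = -2 (mod 6).
    Divide the congruence (and modulus) by g = 2: 2·t ≡ -1 (mod 3).
    Reduce coefficients mod 3: 2·t ≡ 2 (mod 3).
    The inverse of 2 mod 3 is 2 (since 2·2 = 4 = 1·3 + 1), so t ≡ 2·2 = 4 ≡ 1 (mod 3).
    Then x = 2 + 4·1 = 6, valid modulo lcm(4, 6) = 12: x ≡ 6 (mod 12).
  Combine with x ≡ 6 (mod 12): gcd(12, 12) = 12; 6 - 6 = 0, which IS divisible by 12, so compatible.
    Write x = 6 + 12·t and substitute into x ≡ 6 (mod 12): 12·t ≡ 6 − 6 = 0 (mod 12).
    Divide the congruence (and modulus) by g = 12: 1·t ≡ 0 (mod 1).
    Modulo 1 every t works; take t = 0.
    Then x = 6 + 12·0 = 6, valid modulo lcm(12, 12) = 12: x ≡ 6 (mod 12).
Verify: 6 mod 4 = 2, 6 mod 6 = 0, 6 mod 12 = 6.

x ≡ 6 (mod 12).


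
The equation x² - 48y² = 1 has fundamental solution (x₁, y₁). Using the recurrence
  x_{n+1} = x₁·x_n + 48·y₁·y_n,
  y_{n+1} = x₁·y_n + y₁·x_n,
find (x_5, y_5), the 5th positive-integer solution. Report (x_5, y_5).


Step 1: Find the fundamental solution (x₁, y₁) of x² - 48y² = 1.
  Expand √48 as a continued fraction. a₀ = ⌊√48⌋ = 6; iterate m_{k+1} = d_k·a_k − m_k, d_{k+1} = (48 − m_{k+1}²)/d_k, a_{k+1} = ⌊(a₀ + m_{k+1})/d_{k+1}⌋ (starting m₀ = 0, d₀ = 1), with convergents p_k = a_k·p_{k-1} + p_{k-2}, q_k = a_k·q_{k-1} + q_{k-2} (p₋₁ = 1, q₋₁ = 0):
  k = 0: a₀ = 6; p₀/q₀ = 6/1; p₀² − 48·q₀² = 36 − 48 = -12.
  k = 1: m = 6, d = 12, a = ⌊(6 + 6)/12⌋ = 1; p/q = (1·6 + 1)/(1·1 + 0) = 7/1; p² − 48·q² = 49 − 48 = 1.
  The first convergent with p² − 48·q² = 1 gives the fundamental solution (x₁, y₁) = (7, 1).
Step 2: Apply the recurrence (x_{n+1}, y_{n+1}) = (x₁x_n + 48y₁y_n, x₁y_n + y₁x_n) repeatedly.
  From (x_1, y_1) = (7, 1): x_2 = 7·7 + 48·1·1 = 97; y_2 = 7·1 + 1·7 = 14.
  From (x_2, y_2) = (97, 14): x_3 = 7·97 + 48·1·14 = 1351; y_3 = 7·14 + 1·97 = 195.
  From (x_3, y_3) = (1351, 195): x_4 = 7·1351 + 48·1·195 = 18817; y_4 = 7·195 + 1·1351 = 2716.
  From (x_4, y_4) = (18817, 2716): x_5 = 7·18817 + 48·1·2716 = 262087; y_5 = 7·2716 + 1·18817 = 37829.
Step 3: Verify x_5² - 48·y_5² = 68689595569 - 68689595568 = 1 (should be 1). ✓

(x_1, y_1) = (7, 1); (x_5, y_5) = (262087, 37829).


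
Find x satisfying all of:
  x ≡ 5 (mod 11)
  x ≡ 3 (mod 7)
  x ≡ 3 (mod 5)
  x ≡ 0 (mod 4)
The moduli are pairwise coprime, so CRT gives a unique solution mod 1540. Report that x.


Product of moduli M = 11 · 7 · 5 · 4 = 1540.
Merge one congruence at a time:
  Start: x ≡ 5 (mod 11).
  Combine with x ≡ 3 (mod 7); new modulus lcm = 77.
    Write x = 5 + 11·t and substitute into x ≡ 3 (mod 7): 11·t ≡ 3 − 5 = -2 (mod 7).
    Reduce coefficients mod 7: 4·t ≡ 5 (mod 7).
    The inverse of 4 mod 7 is 2 (since 4·2 = 8 = 1·7 + 1), so t ≡ 2·5 = 10 ≡ 3 (mod 7).
    Then x = 5 + 11·3 = 38, valid modulo lcm(11, 7) = 77: x ≡ 38 (mod 77).
  Combine with x ≡ 3 (mod 5); new modulus lcm = 385.
    Write x = 38 + 77·t and substitute into x ≡ 3 (mod 5): 77·t ≡ 3 − 38 = -35 (mod 5).
    Reduce coefficients mod 5: 2·t ≡ 0 (mod 5).
    The inverse of 2 mod 5 is 3 (since 2·3 = 6 = 1·5 + 1), so t ≡ 3·0 = 0 ≡ 0 (mod 5).
    Then x = 38 + 77·0 = 38, valid modulo lcm(77, 5) = 385: x ≡ 38 (mod 385).
  Combine with x ≡ 0 (mod 4); new modulus lcm = 1540.
    Write x = 38 + 385·t and substitute into x ≡ 0 (mod 4): 385·t ≡ 0 − 38 = -38 (mod 4).
    Reduce coefficients mod 4: 1·t ≡ 2 (mod 4).
    So t ≡ 2 (mod 4).
    Then x = 38 + 385·2 = 808, valid modulo lcm(385, 4) = 1540: x ≡ 808 (mod 1540).
Verify against each original: 808 mod 11 = 5, 808 mod 7 = 3, 808 mod 5 = 3, 808 mod 4 = 0.

x ≡ 808 (mod 1540).


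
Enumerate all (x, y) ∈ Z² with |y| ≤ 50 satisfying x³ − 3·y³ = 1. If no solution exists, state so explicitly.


The equation is x³ - 3y³ = 1. For fixed y, x³ = 3·y³ + 1, so a solution requires the RHS to be a perfect cube.
Strategy: iterate y from -50 to 50, compute RHS = 3·y³ + 1, and check whether it is a (positive or negative) perfect cube.
Check small values of y:
  y = 0: RHS = 1 = (1)³ ⇒ x = 1 works.
  y = 1: RHS = 4 is not a perfect cube.
  y = -1: RHS = -2 is not a perfect cube.
  y = 2: RHS = 25 is not a perfect cube.
  y = -2: RHS = -23 is not a perfect cube.
  y = 3: RHS = 82 is not a perfect cube.
  y = -3: RHS = -80 is not a perfect cube.
Continuing the search up to |y| = 50 finds no further solutions beyond those listed.
Collected solutions: (1, 0).

Solutions (with |y| ≤ 50): (1, 0).


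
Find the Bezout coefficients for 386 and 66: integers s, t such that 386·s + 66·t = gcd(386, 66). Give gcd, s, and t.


Euclidean algorithm on (386, 66) — divide until remainder is 0:
  386 = 5 · 66 + 56
  66 = 1 · 56 + 10
  56 = 5 · 10 + 6
  10 = 1 · 6 + 4
  6 = 1 · 4 + 2
  4 = 2 · 2 + 0
gcd(386, 66) = 2.
Track Bezout coefficients alongside the remainders: start with r₀ = 386 = a·1 + b·0 (s = 1, t = 0) and r₁ = 66 = a·0 + b·1 (s = 0, t = 1); each new remainder r_{k+1} = r_{k-1} − q_k·r_k inherits s_{k+1} = s_{k-1} − q_k·s_k, t_{k+1} = t_{k-1} − q_k·t_k, so r_k = a·s_k + b·t_k at every step:
  q = 5: r = 56, s = 1 − 5·0 = 1, t = 0 − 5·1 = -5  (check: 386·1 + 66·(-5) = 56)
  q = 1: r = 10, s = 0 − 1·1 = -1, t = 1 − 1·(-5) = 6  (check: 386·(-1) + 66·6 = 10)
  q = 5: r = 6, s = 1 − 5·(-1) = 6, t = -5 − 5·6 = -35  (check: 386·6 + 66·(-35) = 6)
  q = 1: r = 4, s = -1 − 1·6 = -7, t = 6 − 1·(-35) = 41  (check: 386·(-7) + 66·41 = 4)
  q = 1: r = 2, s = 6 − 1·(-7) = 13, t = -35 − 1·41 = -76  (check: 386·13 + 66·(-76) = 2)
The row with r = 2 (the gcd) gives the Bezout coefficients s = 13, t = -76.
Result: 386 · (13) + 66 · (-76) = 2.

gcd(386, 66) = 2; s = 13, t = -76 (check: 386·13 + 66·(-76) = 2).


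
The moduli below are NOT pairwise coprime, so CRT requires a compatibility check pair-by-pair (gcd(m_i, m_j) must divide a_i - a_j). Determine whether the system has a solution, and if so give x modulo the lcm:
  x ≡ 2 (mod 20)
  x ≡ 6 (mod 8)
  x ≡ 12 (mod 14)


Moduli 20, 8, 14 are not pairwise coprime, so CRT works modulo lcm(m_i) when all pairwise compatibility conditions hold.
Pairwise compatibility: gcd(m_i, m_j) must divide a_i - a_j for every pair.
Merge one congruence at a time:
  Start: x ≡ 2 (mod 20).
  Combine with x ≡ 6 (mod 8): gcd(20, 8) = 4; 6 - 2 = 4, which IS divisible by 4, so compatible.
    Write x = 2 + 20·t and substitute into x ≡ 6 (mod 8): 20·t ≡ 6 − 2 = 4 (mod 8).
    Divide the congruence (and modulus) by g = 4: 5·t ≡ 1 (mod 2).
    Reduce coefficients mod 2: 1·t ≡ 1 (mod 2).
    So t ≡ 1 (mod 2).
    Then x = 2 + 20·1 = 22, valid modulo lcm(20, 8) = 40: x ≡ 22 (mod 40).
  Combine with x ≡ 12 (mod 14): gcd(40, 14) = 2; 12 - 22 = -10, which IS divisible by 2, so compatible.
    Write x = 22 + 40·t and substitute into x ≡ 12 (mod 14): 40·t ≡ 12 − 22 = -10 (mod 14).
    Divide the congruence (and modulus) by g = 2: 20·t ≡ -5 (mod 7).
    Reduce coefficients mod 7: 6·t ≡ 2 (mod 7).
    The inverse of 6 mod 7 is 6 (since 6·6 = 36 = 5·7 + 1), so t ≡ 6·2 = 12 ≡ 5 (mod 7).
    Then x = 22 + 40·5 = 222, valid modulo lcm(40, 14) = 280: x ≡ 222 (mod 280).
Verify: 222 mod 20 = 2, 222 mod 8 = 6, 222 mod 14 = 12.

x ≡ 222 (mod 280).


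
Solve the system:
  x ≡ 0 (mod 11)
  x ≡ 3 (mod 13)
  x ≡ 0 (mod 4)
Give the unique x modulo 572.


Moduli 11, 13, 4 are pairwise coprime; by CRT there is a unique solution modulo M = 11 · 13 · 4 = 572.
Solve pairwise, accumulating the modulus:
  Start with x ≡ 0 (mod 11).
  Combine with x ≡ 3 (mod 13): since gcd(11, 13) = 1, we get a unique residue mod 143.
    Write x = 0 + 11·t and substitute into x ≡ 3 (mod 13): 11·t ≡ 3 − 0 = 3 (mod 13).
    The inverse of 11 mod 13 is 6 (since 11·6 = 66 = 5·13 + 1), so t ≡ 6·3 = 18 ≡ 5 (mod 13).
    Then x = 0 + 11·5 = 55, valid modulo lcm(11, 13) = 143: x ≡ 55 (mod 143).
  Combine with x ≡ 0 (mod 4): since gcd(143, 4) = 1, we get a unique residue mod 572.
    Write x = 55 + 143·t and substitute into x ≡ 0 (mod 4): 143·t ≡ 0 − 55 = -55 (mod 4).
    Reduce coefficients mod 4: 3·t ≡ 1 (mod 4).
    The inverse of 3 mod 4 is 3 (since 3·3 = 9 = 2·4 + 1), so t ≡ 3·1 = 3 ≡ 3 (mod 4).
    Then x = 55 + 143·3 = 484, valid modulo lcm(143, 4) = 572: x ≡ 484 (mod 572).
Verify: 484 mod 11 = 0 ✓, 484 mod 13 = 3 ✓, 484 mod 4 = 0 ✓.

x ≡ 484 (mod 572).


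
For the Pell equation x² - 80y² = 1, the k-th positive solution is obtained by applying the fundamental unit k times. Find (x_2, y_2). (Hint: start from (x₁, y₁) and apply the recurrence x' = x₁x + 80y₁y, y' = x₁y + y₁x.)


Step 1: Find the fundamental solution (x₁, y₁) of x² - 80y² = 1.
  Expand √80 as a continued fraction. a₀ = ⌊√80⌋ = 8; iterate m_{k+1} = d_k·a_k − m_k, d_{k+1} = (80 − m_{k+1}²)/d_k, a_{k+1} = ⌊(a₀ + m_{k+1})/d_{k+1}⌋ (starting m₀ = 0, d₀ = 1), with convergents p_k = a_k·p_{k-1} + p_{k-2}, q_k = a_k·q_{k-1} + q_{k-2} (p₋₁ = 1, q₋₁ = 0):
  k = 0: a₀ = 8; p₀/q₀ = 8/1; p₀² − 80·q₀² = 64 − 80 = -16.
  k = 1: m = 8, d = 16, a = ⌊(8 + 8)/16⌋ = 1; p/q = (1·8 + 1)/(1·1 + 0) = 9/1; p² − 80·q² = 81 − 80 = 1.
  The first convergent with p² − 80·q² = 1 gives the fundamental solution (x₁, y₁) = (9, 1).
Step 2: Apply the recurrence (x_{n+1}, y_{n+1}) = (x₁x_n + 80y₁y_n, x₁y_n + y₁x_n) repeatedly.
  From (x_1, y_1) = (9, 1): x_2 = 9·9 + 80·1·1 = 161; y_2 = 9·1 + 1·9 = 18.
Step 3: Verify x_2² - 80·y_2² = 25921 - 25920 = 1 (should be 1). ✓

(x_1, y_1) = (9, 1); (x_2, y_2) = (161, 18).
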